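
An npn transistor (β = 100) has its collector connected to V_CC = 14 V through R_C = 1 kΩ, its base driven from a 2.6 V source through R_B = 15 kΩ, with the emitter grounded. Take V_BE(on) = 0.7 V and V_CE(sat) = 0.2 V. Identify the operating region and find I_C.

Assume active. Base-emitter loop: I_B = (V_BB − V_BE)/R_B = (2.6 − 0.7)/15 = 0.127 mA.
I_C = β·I_B = 100×0.127 = 12.7 mA.
V_CE = V_CC − I_C·R_C = 14 − 12.7×1 = 1.33 V > V_CE(sat), so the active-region assumption holds.

active; I_C ≈ 13 mA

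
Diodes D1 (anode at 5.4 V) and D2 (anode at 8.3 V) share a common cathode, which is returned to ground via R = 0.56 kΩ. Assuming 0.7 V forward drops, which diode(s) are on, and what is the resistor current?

Assume both conduct. Then node N would need to be at both 5.4−0.7 = 4.7 V and 8.3−0.7 = 7.6 V, which is impossible.
Assume only D2 conducts: V_N = 8.3 − 0.7 = 7.6 V, so I_R = 7.6/0.56 = 13.6 mA.
Check D1: its anode-to-cathode voltage is 5.4 − 7.6 = -2.2 V < 0.7 V, so it is off. The assumption is consistent.

Only D2 conducts; I_R ≈ 14 mA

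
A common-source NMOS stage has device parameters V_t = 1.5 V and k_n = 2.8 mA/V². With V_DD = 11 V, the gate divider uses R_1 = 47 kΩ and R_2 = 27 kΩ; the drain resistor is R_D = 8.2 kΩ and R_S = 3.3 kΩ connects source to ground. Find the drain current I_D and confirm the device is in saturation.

V_G = V_DD·R_2/(R_1+R_2) = 11×27/74 = 4.01 V.
Assume saturation: I_D = (k_n/2)(V_GS − V_t)² with V_GS = V_G − I_D·R_S = 4.01 − 3.3·I_D.
Substituting gives 15.2·I_D² − 24.2·I_D + 8.84 = 0, with roots I_D = 0.569 or 1.02 mA.
The root I_D = 1.02 mA gives V_GS = 0.646 V ≤ V_t, so take I_D = 0.569 mA.
Then V_GS = 2.14 V and V_DS = V_DD − I_D(R_D+R_S) = 11 − 0.569×11.5 = 4.46 V.
Saturation requires V_DS ≥ V_GS − V_t = 0.637 V; 4.46 ≥ 0.637 ✓.

I_D ≈ 0.57 mA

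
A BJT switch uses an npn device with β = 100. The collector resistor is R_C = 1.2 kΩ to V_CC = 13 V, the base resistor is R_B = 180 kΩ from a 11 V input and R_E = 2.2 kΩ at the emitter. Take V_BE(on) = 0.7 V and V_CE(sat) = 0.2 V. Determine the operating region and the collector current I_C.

Assume active. Base-emitter loop: I_B = (V_BB − V_BE)/(R_B + (β+1)R_E) = (11 − 0.7)/(180 + 101×2.2) = 0.0256 mA.
I_C = β·I_B = 100×0.0256 = 2.56 mA.
V_CE = V_CC − I_C·R_C − I_E·R_E = 13 − 2.56×1.2 − 2.59×2.2 = 4.24 V > V_CE(sat), so the active-region assumption holds.

active; I_C ≈ 2.6 mA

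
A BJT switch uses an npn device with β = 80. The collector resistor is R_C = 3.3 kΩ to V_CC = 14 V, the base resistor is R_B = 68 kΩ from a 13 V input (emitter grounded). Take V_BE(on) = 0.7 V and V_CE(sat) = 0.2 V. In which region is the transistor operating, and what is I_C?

Assume active: I_B = (13 − 0.7)/68 = 0.181 mA, giving I_C = β·I_B = 14.5 mA.
But then V_CE = 14 − 14.5×3.3 = -33.8 V < V_CE(sat) = 0.2 V — impossible in the active region.
So the transistor is saturated. With V_CE = 0.2 V, I_C = (V_CC − 0.2)/R_C = 13.8/3.3 = 4.18 mA.
Check: β·I_B = 14.5 mA > I_C = 4.18 mA, confirming saturation.

saturation; I_C ≈ 4.2 mA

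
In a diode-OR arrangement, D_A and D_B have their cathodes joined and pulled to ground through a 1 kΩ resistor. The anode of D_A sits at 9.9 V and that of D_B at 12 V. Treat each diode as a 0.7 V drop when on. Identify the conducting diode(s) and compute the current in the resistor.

Assume both conduct. Then node N would need to be at both 9.9−0.7 = 9.2 V and 12−0.7 = 11.3 V, which is impossible.
Assume only D_B conducts: V_N = 12 − 0.7 = 11.3 V, so I_R = 11.3/1 = 11.3 mA.
Check D_A: its anode-to-cathode voltage is 9.9 − 11.3 = -1.4 V < 0.7 V, so it is off. The assumption is consistent.

Only D_B conducts; I_R ≈ 11 mA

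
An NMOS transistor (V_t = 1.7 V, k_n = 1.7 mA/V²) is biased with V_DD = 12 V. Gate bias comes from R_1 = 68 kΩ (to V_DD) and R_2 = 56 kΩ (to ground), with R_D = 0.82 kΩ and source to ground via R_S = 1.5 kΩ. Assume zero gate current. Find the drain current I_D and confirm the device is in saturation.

V_G = V_DD·R_2/(R_1+R_2) = 12×56/124 = 5.42 V.
Assume saturation: I_D = (k_n/2)(V_GS − V_t)² with V_GS = V_G − I_D·R_S = 5.42 − 1.5·I_D.
Substituting gives 1.91·I_D² − 10.5·I_D + 11.8 = 0, with roots I_D = 1.57 or 3.91 mA.
The root I_D = 3.91 mA gives V_GS = -0.445 V ≤ V_t, so take I_D = 1.57 mA.
Then V_GS = 3.06 V and V_DS = V_DD − I_D(R_D+R_S) = 12 − 1.57×2.32 = 8.35 V.
Saturation requires V_DS ≥ V_GS − V_t = 1.36 V; 8.35 ≥ 1.36 ✓.

I_D ≈ 1.6 mA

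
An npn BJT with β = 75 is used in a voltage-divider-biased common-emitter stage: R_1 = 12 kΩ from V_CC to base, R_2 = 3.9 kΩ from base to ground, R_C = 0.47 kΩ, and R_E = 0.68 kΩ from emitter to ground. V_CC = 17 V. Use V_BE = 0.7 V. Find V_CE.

V_CE ≈ 11 V

Thevenize the base divider: V_Th = V_CC·R_2/(R_1+R_2) = 17×3.9/15.9 = 4.17 V, R_Th = R_1‖R_2 = 2.94 kΩ.
Base-emitter loop: V_Th = I_B·R_Th + V_BE + (β+1)I_B·R_E, so I_B = (4.17 − 0.7) / (2.94 + 76×0.68) = 0.0635 mA.
I_C = β·I_B = 75×0.0635 = 4.76 mA, and I_E = (β+1)I_B = 4.83 mA.
V_CE = V_CC − I_C·R_C − I_E·R_E = 17 − 4.76×0.47 − 4.83×0.68 = 11.5 V.
V_CE = 11.5 V > 0.2 V confirms active-region operation.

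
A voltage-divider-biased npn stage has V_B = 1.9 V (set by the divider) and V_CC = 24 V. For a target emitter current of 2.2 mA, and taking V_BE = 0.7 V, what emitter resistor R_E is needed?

R_E ≈ 0.55 kΩ

V_E = V_B − V_BE = 1.9 − 0.7 = 1.2 V.
R_E = V_E / I_E = 1.2 / 2.2 = 0.545 kΩ.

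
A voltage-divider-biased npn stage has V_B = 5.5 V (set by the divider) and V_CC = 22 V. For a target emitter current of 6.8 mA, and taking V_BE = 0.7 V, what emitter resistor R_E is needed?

R_E ≈ 0.71 kΩ

V_E = V_B − V_BE = 5.5 − 0.7 = 4.8 V.
R_E = V_E / I_E = 4.8 / 6.8 = 0.706 kΩ.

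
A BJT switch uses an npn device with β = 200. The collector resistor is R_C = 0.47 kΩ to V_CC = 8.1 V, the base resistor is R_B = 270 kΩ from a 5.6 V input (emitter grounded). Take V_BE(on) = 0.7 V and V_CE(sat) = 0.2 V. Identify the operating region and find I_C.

active; I_C ≈ 3.6 mA

Assume active. Base-emitter loop: I_B = (V_BB − V_BE)/R_B = (5.6 − 0.7)/270 = 0.0181 mA.
I_C = β·I_B = 200×0.0181 = 3.63 mA.
V_CE = V_CC − I_C·R_C = 8.1 − 3.63×0.47 = 6.39 V > V_CE(sat), so the active-region assumption holds.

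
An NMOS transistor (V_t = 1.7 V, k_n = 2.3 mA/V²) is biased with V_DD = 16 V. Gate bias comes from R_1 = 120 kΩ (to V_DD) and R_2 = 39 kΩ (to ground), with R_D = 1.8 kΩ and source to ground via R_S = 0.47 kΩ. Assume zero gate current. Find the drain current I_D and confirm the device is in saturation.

I_D ≈ 2 mA

V_G = V_DD·R_2/(R_1+R_2) = 16×39/159 = 3.92 V.
Assume saturation: I_D = (k_n/2)(V_GS − V_t)² with V_GS = V_G − I_D·R_S = 3.92 − 0.47·I_D.
Substituting gives 0.254·I_D² − 3.4·I_D + 5.69 = 0, with roots I_D = 1.96 or 11.4 mA.
The root I_D = 11.4 mA gives V_GS = -1.45 V ≤ V_t, so take I_D = 1.96 mA.
Then V_GS = 3 V and V_DS = V_DD − I_D(R_D+R_S) = 16 − 1.96×2.27 = 11.6 V.
Saturation requires V_DS ≥ V_GS − V_t = 1.3 V; 11.6 ≥ 1.3 ✓.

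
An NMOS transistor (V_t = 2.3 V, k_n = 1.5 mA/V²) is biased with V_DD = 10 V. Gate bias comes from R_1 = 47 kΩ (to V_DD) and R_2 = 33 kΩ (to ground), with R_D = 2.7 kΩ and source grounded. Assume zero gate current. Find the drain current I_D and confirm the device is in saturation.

V_G = V_DD·R_2/(R_1+R_2) = 10×33/80 = 4.12 V. With the source grounded, V_GS = V_G = 4.12 V.
Assume saturation: I_D = (k_n/2)(V_GS − V_t)² = (1.5/2)×(4.12 − 2.3)² = 0.75×1.83² = 2.5 mA.
V_DS = V_DD − I_D·R_D = 10 − 2.5×2.7 = 3.26 V.
Saturation requires V_DS ≥ V_GS − V_t = 1.83 V; 3.26 ≥ 1.83 ✓.

I_D ≈ 2.5 mA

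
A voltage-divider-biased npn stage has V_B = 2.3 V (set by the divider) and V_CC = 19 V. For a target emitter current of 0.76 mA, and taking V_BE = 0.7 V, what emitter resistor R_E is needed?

V_E = V_B − V_BE = 2.3 − 0.7 = 1.6 V.
R_E = V_E / I_E = 1.6 / 0.76 = 2.11 kΩ.

R_E ≈ 2.1 kΩ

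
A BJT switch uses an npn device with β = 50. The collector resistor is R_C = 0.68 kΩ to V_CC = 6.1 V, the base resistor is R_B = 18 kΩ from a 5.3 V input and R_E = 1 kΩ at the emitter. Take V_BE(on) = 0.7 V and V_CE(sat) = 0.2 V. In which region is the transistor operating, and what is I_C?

active; I_C ≈ 3.3 mA

Assume active. Base-emitter loop: I_B = (V_BB − V_BE)/(R_B + (β+1)R_E) = (5.3 − 0.7)/(18 + 51×1) = 0.0667 mA.
I_C = β·I_B = 50×0.0667 = 3.33 mA.
V_CE = V_CC − I_C·R_C − I_E·R_E = 6.1 − 3.33×0.68 − 3.4×1 = 0.433 V > V_CE(sat), so the active-region assumption holds.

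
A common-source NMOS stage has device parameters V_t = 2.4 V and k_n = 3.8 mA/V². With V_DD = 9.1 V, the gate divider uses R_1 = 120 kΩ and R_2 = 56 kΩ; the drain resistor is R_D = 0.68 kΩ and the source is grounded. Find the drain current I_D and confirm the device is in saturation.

I_D ≈ 0.47 mA

V_G = V_DD·R_2/(R_1+R_2) = 9.1×56/176 = 2.9 V. With the source grounded, V_GS = V_G = 2.9 V.
Assume saturation: I_D = (k_n/2)(V_GS − V_t)² = (3.8/2)×(2.9 − 2.4)² = 1.9×0.495² = 0.466 mA.
V_DS = V_DD − I_D·R_D = 9.1 − 0.466×0.68 = 8.78 V.
Saturation requires V_DS ≥ V_GS − V_t = 0.495 V; 8.78 ≥ 0.495 ✓.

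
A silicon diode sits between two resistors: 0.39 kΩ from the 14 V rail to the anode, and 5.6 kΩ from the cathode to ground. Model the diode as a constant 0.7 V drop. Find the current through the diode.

The two resistors are in series with the diode, so KVL gives 14 = I·0.39 + 0.7 + I·5.6.
I = (14 − 0.7) / (0.39 + 5.6) kΩ = 13.3 / 5.99 = 2.22 mA.

I ≈ 2.2 mA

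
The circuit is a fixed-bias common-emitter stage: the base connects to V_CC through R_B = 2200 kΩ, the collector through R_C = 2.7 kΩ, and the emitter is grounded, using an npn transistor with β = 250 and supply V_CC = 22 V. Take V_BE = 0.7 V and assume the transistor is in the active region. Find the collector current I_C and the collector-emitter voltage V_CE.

Base loop: V_CC = I_B·R_B + V_BE, so I_B = (22 − 0.7)/2200 kΩ = 0.00968 mA.
In the active region I_C = β·I_B = 250 × 0.00968 = 2.42 mA.
Collector loop: V_CE = V_CC − I_C·R_C = 22 − 2.42×2.7 = 15.5 V.
Since V_CE = 15.5 V > V_CE(sat) ≈ 0.2 V, the transistor is in the active region as assumed.

I_C ≈ 2.4 mA, V_CE ≈ 15 V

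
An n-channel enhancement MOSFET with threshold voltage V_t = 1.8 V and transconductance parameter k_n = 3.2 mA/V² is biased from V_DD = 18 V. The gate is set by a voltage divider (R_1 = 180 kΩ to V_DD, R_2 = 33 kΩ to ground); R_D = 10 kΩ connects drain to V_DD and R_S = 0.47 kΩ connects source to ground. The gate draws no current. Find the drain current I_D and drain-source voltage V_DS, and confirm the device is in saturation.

V_G = V_DD·R_2/(R_1+R_2) = 18×33/213 = 2.79 V.
Assume saturation: I_D = (k_n/2)(V_GS − V_t)² with V_GS = V_G − I_D·R_S = 2.79 − 0.47·I_D.
Substituting gives 0.353·I_D² − 2.49·I_D + 1.56 = 0, with roots I_D = 0.698 or 6.34 mA.
The root I_D = 6.34 mA gives V_GS = -0.19 V ≤ V_t, so take I_D = 0.698 mA.
Then V_GS = 2.46 V and V_DS = V_DD − I_D(R_D+R_S) = 18 − 0.698×10.5 = 10.7 V.
Saturation requires V_DS ≥ V_GS − V_t = 0.661 V; 10.7 ≥ 0.661 ✓.

I_D ≈ 0.7 mA, V_DS ≈ 11 V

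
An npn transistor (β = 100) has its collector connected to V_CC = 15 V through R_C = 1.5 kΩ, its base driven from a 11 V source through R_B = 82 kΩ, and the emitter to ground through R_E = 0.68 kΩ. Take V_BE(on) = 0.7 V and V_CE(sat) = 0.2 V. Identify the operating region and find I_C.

Assume active: I_B = (11 − 0.7)/(82 + 101×0.68) = 0.0684 mA, I_C = β·I_B = 6.84 mA.
Then V_CE = 15 − 6.84×1.5 − 6.9×0.68 = 0.0517 V < 0.2 V — the active assumption fails.
Re-solve with V_CE = 0.2 V. KCL at the emitter: V_E/R_E = (V_BB−0.7−V_E)/R_B + (V_CC−0.2−V_E)/R_C, giving V_E = 4.65 V.
I_C = (V_CC − 0.2 − V_E)/R_C = (14.8 − 4.65)/1.5 = 6.77 mA.
Check: I_B = (10.3 − 4.65)/82 = 0.0689 mA, and β·I_B = 6.89 mA > I_C, confirming saturation.

saturation; I_C ≈ 6.8 mA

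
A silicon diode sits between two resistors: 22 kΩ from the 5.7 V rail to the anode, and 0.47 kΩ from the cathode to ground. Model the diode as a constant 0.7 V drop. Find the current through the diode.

The two resistors are in series with the diode, so KVL gives 5.7 = I·22 + 0.7 + I·0.47.
I = (5.7 − 0.7) / (22 + 0.47) kΩ = 5 / 22.5 = 0.223 mA.

I ≈ 0.22 mA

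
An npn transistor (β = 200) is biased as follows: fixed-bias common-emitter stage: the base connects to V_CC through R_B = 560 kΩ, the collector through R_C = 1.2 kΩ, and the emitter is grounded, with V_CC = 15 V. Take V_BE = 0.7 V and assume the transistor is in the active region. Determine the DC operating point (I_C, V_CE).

I_C ≈ 5.1 mA, V_CE ≈ 8.9 V

Base loop: V_CC = I_B·R_B + V_BE, so I_B = (15 − 0.7)/560 kΩ = 0.0255 mA.
In the active region I_C = β·I_B = 200 × 0.0255 = 5.11 mA.
Collector loop: V_CE = V_CC − I_C·R_C = 15 − 5.11×1.2 = 8.87 V.
Since V_CE = 8.87 V > V_CE(sat) ≈ 0.2 V, the transistor is in the active region as assumed.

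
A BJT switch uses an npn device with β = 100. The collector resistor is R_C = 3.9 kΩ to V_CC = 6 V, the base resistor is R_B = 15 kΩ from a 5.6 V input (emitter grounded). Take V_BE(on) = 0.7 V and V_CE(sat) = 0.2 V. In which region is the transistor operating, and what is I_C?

Assume active: I_B = (5.6 − 0.7)/15 = 0.327 mA, giving I_C = β·I_B = 32.7 mA.
But then V_CE = 6 − 32.7×3.9 = -121 V < V_CE(sat) = 0.2 V — impossible in the active region.
So the transistor is saturated. With V_CE = 0.2 V, I_C = (V_CC − 0.2)/R_C = 5.8/3.9 = 1.49 mA.
Check: β·I_B = 32.7 mA > I_C = 1.49 mA, confirming saturation.

saturation; I_C ≈ 1.5 mA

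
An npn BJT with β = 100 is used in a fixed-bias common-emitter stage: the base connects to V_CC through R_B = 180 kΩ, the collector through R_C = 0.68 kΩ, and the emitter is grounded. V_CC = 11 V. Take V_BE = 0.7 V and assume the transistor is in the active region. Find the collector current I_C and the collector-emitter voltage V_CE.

Base loop: V_CC = I_B·R_B + V_BE, so I_B = (11 − 0.7)/180 kΩ = 0.0572 mA.
In the active region I_C = β·I_B = 100 × 0.0572 = 5.72 mA.
Collector loop: V_CE = V_CC − I_C·R_C = 11 − 5.72×0.68 = 7.11 V.
Since V_CE = 7.11 V > V_CE(sat) ≈ 0.2 V, the transistor is in the active region as assumed.

I_C ≈ 5.7 mA, V_CE ≈ 7.1 V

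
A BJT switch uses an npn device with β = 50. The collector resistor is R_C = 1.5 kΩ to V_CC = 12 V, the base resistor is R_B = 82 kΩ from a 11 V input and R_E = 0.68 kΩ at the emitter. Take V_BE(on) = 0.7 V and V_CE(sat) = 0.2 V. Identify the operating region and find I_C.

active; I_C ≈ 4.4 mA

Assume active. Base-emitter loop: I_B = (V_BB − V_BE)/(R_B + (β+1)R_E) = (11 − 0.7)/(82 + 51×0.68) = 0.0883 mA.
I_C = β·I_B = 50×0.0883 = 4.41 mA.
V_CE = V_CC − I_C·R_C − I_E·R_E = 12 − 4.41×1.5 − 4.5×0.68 = 2.32 V > V_CE(sat), so the active-region assumption holds.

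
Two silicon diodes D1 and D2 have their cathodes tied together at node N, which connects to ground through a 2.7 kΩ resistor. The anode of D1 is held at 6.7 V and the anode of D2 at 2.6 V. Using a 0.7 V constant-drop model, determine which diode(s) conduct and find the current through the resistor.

Only D1 conducts; I_R ≈ 2.2 mA

Assume both conduct. Then node N would need to be at both 6.7−0.7 = 6 V and 2.6−0.7 = 1.9 V, which is impossible.
Assume only D1 conducts: V_N = 6.7 − 0.7 = 6 V, so I_R = 6/2.7 = 2.22 mA.
Check D2: its anode-to-cathode voltage is 2.6 − 6 = -3.4 V < 0.7 V, so it is off. The assumption is consistent.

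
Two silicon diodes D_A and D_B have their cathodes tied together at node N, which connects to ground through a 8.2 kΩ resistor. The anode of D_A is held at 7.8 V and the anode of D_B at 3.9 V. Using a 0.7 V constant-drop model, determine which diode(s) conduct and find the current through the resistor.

Assume both conduct. Then node N would need to be at both 7.8−0.7 = 7.1 V and 3.9−0.7 = 3.2 V, which is impossible.
Assume only D_A conducts: V_N = 7.8 − 0.7 = 7.1 V, so I_R = 7.1/8.2 = 0.866 mA.
Check D_B: its anode-to-cathode voltage is 3.9 − 7.1 = -3.2 V < 0.7 V, so it is off. The assumption is consistent.

Only D_A conducts; I_R ≈ 0.87 mA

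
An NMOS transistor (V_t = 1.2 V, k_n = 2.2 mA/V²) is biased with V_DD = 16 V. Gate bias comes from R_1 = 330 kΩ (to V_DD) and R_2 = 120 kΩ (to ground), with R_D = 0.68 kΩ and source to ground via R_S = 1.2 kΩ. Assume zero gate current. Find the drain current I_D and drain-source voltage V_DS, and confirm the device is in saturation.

V_G = V_DD·R_2/(R_1+R_2) = 16×120/450 = 4.27 V.
Assume saturation: I_D = (k_n/2)(V_GS − V_t)² with V_GS = V_G − I_D·R_S = 4.27 − 1.2·I_D.
Substituting gives 1.58·I_D² − 9.1·I_D + 10.3 = 0, with roots I_D = 1.56 or 4.18 mA.
The root I_D = 4.18 mA gives V_GS = -0.749 V ≤ V_t, so take I_D = 1.56 mA.
Then V_GS = 2.39 V and V_DS = V_DD − I_D(R_D+R_S) = 16 − 1.56×1.88 = 13.1 V.
Saturation requires V_DS ≥ V_GS − V_t = 1.19 V; 13.1 ≥ 1.19 ✓.

I_D ≈ 1.6 mA, V_DS ≈ 13 V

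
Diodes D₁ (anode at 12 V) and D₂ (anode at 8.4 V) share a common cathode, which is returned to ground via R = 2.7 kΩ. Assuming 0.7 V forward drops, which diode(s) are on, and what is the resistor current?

Only D₁ conducts; I_R ≈ 4.2 mA

Assume both conduct. Then node N would need to be at both 12−0.7 = 11.3 V and 8.4−0.7 = 7.7 V, which is impossible.
Assume only D₁ conducts: V_N = 12 − 0.7 = 11.3 V, so I_R = 11.3/2.7 = 4.19 mA.
Check D₂: its anode-to-cathode voltage is 8.4 − 11.3 = -2.9 V < 0.7 V, so it is off. The assumption is consistent.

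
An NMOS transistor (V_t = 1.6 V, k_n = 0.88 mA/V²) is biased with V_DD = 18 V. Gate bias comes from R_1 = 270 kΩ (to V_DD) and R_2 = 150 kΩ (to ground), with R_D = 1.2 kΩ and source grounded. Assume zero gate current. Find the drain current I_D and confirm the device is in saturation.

I_D ≈ 10 mA

V_G = V_DD·R_2/(R_1+R_2) = 18×150/420 = 6.43 V. With the source grounded, V_GS = V_G = 6.43 V.
Assume saturation: I_D = (k_n/2)(V_GS − V_t)² = (0.88/2)×(6.43 − 1.6)² = 0.44×4.83² = 10.3 mA.
V_DS = V_DD − I_D·R_D = 18 − 10.3×1.2 = 5.69 V.
Saturation requires V_DS ≥ V_GS − V_t = 4.83 V; 5.69 ≥ 4.83 ✓.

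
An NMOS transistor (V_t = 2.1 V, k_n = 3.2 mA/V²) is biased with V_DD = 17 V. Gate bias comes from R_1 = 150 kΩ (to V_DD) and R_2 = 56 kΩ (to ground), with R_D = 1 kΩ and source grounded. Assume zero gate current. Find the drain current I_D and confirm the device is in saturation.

I_D ≈ 10 mA

V_G = V_DD·R_2/(R_1+R_2) = 17×56/206 = 4.62 V. With the source grounded, V_GS = V_G = 4.62 V.
Assume saturation: I_D = (k_n/2)(V_GS − V_t)² = (3.2/2)×(4.62 − 2.1)² = 1.6×2.52² = 10.2 mA.
V_DS = V_DD − I_D·R_D = 17 − 10.2×1 = 6.83 V.
Saturation requires V_DS ≥ V_GS − V_t = 2.52 V; 6.83 ≥ 2.52 ✓.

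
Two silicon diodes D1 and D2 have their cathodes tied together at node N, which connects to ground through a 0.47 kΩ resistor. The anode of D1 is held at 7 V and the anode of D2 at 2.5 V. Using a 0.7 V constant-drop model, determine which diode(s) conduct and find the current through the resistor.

Only D1 conducts; I_R ≈ 13 mA

Assume both conduct. Then node N would need to be at both 7−0.7 = 6.3 V and 2.5−0.7 = 1.8 V, which is impossible.
Assume only D1 conducts: V_N = 7 − 0.7 = 6.3 V, so I_R = 6.3/0.47 = 13.4 mA.
Check D2: its anode-to-cathode voltage is 2.5 − 6.3 = -3.8 V < 0.7 V, so it is off. The assumption is consistent.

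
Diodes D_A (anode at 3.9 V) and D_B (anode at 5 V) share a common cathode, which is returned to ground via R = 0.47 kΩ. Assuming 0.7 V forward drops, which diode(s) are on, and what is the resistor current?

Assume both conduct. Then node N would need to be at both 3.9−0.7 = 3.2 V and 5−0.7 = 4.3 V, which is impossible.
Assume only D_B conducts: V_N = 5 − 0.7 = 4.3 V, so I_R = 4.3/0.47 = 9.15 mA.
Check D_A: its anode-to-cathode voltage is 3.9 − 4.3 = -0.4 V < 0.7 V, so it is off. The assumption is consistent.

Only D_B conducts; I_R ≈ 9.1 mA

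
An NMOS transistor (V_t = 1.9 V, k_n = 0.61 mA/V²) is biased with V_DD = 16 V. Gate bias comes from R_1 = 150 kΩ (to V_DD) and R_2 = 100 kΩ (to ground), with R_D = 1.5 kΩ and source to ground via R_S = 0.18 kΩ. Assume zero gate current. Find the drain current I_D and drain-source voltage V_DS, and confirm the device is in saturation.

V_G = V_DD·R_2/(R_1+R_2) = 16×100/250 = 6.4 V.
Assume saturation: I_D = (k_n/2)(V_GS − V_t)² with V_GS = V_G − I_D·R_S = 6.4 − 0.18·I_D.
Substituting gives 0.00988·I_D² − 1.49·I_D + 6.18 = 0, with roots I_D = 4.25 or 147 mA.
The root I_D = 147 mA gives V_GS = -20 V ≤ V_t, so take I_D = 4.25 mA.
Then V_GS = 5.63 V and V_DS = V_DD − I_D(R_D+R_S) = 16 − 4.25×1.68 = 8.85 V.
Saturation requires V_DS ≥ V_GS − V_t = 3.73 V; 8.85 ≥ 3.73 ✓.

I_D ≈ 4.3 mA, V_DS ≈ 8.9 V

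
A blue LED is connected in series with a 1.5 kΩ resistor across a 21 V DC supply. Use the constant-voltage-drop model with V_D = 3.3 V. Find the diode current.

I ≈ 12 mA

KVL around the loop: 21 = V_D + I·R = 3.3 + I × 1.5 kΩ.
So I = (21 − 3.3) / 1.5 kΩ = 17.7 / 1.5 = 11.8 mA.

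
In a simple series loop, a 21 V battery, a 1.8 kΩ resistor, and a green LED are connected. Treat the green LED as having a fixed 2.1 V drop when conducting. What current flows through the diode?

I ≈ 10 mA

KVL around the loop: 21 = V_D + I·R = 2.1 + I × 1.8 kΩ.
So I = (21 − 2.1) / 1.8 kΩ = 18.9 / 1.8 = 10.5 mA.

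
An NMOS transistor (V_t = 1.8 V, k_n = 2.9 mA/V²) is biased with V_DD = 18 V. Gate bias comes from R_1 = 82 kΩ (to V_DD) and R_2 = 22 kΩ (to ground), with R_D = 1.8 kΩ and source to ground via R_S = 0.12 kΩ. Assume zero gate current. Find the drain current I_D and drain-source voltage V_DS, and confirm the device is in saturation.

V_G = V_DD·R_2/(R_1+R_2) = 18×22/104 = 3.81 V.
Assume saturation: I_D = (k_n/2)(V_GS − V_t)² with V_GS = V_G − I_D·R_S = 3.81 − 0.12·I_D.
Substituting gives 0.0209·I_D² − 1.7·I_D + 5.84 = 0, with roots I_D = 3.6 or 77.8 mA.
The root I_D = 77.8 mA gives V_GS = -5.52 V ≤ V_t, so take I_D = 3.6 mA.
Then V_GS = 3.38 V and V_DS = V_DD − I_D(R_D+R_S) = 18 − 3.6×1.92 = 11.1 V.
Saturation requires V_DS ≥ V_GS − V_t = 1.58 V; 11.1 ≥ 1.58 ✓.

I_D ≈ 3.6 mA, V_DS ≈ 11 V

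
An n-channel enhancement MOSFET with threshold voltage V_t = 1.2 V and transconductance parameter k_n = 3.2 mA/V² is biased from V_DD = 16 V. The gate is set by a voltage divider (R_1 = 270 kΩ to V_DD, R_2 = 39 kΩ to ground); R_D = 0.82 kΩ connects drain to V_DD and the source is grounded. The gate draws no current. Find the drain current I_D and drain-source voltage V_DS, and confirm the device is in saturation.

V_G = V_DD·R_2/(R_1+R_2) = 16×39/309 = 2.02 V. With the source grounded, V_GS = V_G = 2.02 V.
Assume saturation: I_D = (k_n/2)(V_GS − V_t)² = (3.2/2)×(2.02 − 1.2)² = 1.6×0.819² = 1.07 mA.
V_DS = V_DD − I_D·R_D = 16 − 1.07×0.82 = 15.1 V.
Saturation requires V_DS ≥ V_GS − V_t = 0.819 V; 15.1 ≥ 0.819 ✓.

I_D ≈ 1.1 mA, V_DS ≈ 15 V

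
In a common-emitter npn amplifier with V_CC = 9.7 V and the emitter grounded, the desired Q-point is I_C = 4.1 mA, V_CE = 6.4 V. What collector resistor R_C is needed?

Collector loop: V_CC = I_C·R_C + V_CE.
R_C = (V_CC − V_CE)/I_C = (9.7 − 6.4)/4.1 = 0.805 kΩ.

R_C ≈ 0.8 kΩ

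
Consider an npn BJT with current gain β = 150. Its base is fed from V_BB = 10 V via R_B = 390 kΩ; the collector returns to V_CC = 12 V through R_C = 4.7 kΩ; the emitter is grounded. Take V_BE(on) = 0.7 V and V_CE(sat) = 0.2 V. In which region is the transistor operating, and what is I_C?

Assume active: I_B = (10 − 0.7)/390 = 0.0238 mA, giving I_C = β·I_B = 3.58 mA.
But then V_CE = 12 − 3.58×4.7 = -4.81 V < V_CE(sat) = 0.2 V — impossible in the active region.
So the transistor is saturated. With V_CE = 0.2 V, I_C = (V_CC − 0.2)/R_C = 11.8/4.7 = 2.51 mA.
Check: β·I_B = 3.58 mA > I_C = 2.51 mA, confirming saturation.

saturation; I_C ≈ 2.5 mA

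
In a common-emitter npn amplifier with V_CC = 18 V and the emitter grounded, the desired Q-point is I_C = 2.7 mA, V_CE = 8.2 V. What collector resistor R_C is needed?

Collector loop: V_CC = I_C·R_C + V_CE.
R_C = (V_CC − V_CE)/I_C = (18 − 8.2)/2.7 = 3.63 kΩ.

R_C ≈ 3.6 kΩ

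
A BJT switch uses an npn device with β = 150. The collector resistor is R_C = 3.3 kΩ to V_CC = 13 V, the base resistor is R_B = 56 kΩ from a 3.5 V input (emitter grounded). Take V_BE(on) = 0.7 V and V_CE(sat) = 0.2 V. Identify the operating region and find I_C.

saturation; I_C ≈ 3.9 mA

Assume active: I_B = (3.5 − 0.7)/56 = 0.05 mA, giving I_C = β·I_B = 7.5 mA.
But then V_CE = 13 − 7.5×3.3 = -11.7 V < V_CE(sat) = 0.2 V — impossible in the active region.
So the transistor is saturated. With V_CE = 0.2 V, I_C = (V_CC − 0.2)/R_C = 12.8/3.3 = 3.88 mA.
Check: β·I_B = 7.5 mA > I_C = 3.88 mA, confirming saturation.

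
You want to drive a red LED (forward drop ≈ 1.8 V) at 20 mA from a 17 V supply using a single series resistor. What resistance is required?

R ≈ 0.76 kΩ

The resistor drops V_S − V_D = 17 − 1.8 = 15.2 V at 20 mA.
R = 15.2 V / 20 mA = 0.76 kΩ.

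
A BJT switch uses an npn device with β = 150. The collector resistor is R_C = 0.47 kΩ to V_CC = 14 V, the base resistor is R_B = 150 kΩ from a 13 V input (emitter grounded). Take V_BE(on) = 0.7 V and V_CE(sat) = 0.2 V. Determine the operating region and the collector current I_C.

Assume active. Base-emitter loop: I_B = (V_BB − V_BE)/R_B = (13 − 0.7)/150 = 0.082 mA.
I_C = β·I_B = 150×0.082 = 12.3 mA.
V_CE = V_CC − I_C·R_C = 14 − 12.3×0.47 = 8.22 V > V_CE(sat), so the active-region assumption holds.

active; I_C ≈ 12 mA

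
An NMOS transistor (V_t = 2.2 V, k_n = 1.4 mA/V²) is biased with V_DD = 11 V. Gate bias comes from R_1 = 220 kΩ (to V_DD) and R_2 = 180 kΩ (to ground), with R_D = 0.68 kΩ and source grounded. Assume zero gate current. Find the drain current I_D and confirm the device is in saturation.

V_G = V_DD·R_2/(R_1+R_2) = 11×180/400 = 4.95 V. With the source grounded, V_GS = V_G = 4.95 V.
Assume saturation: I_D = (k_n/2)(V_GS − V_t)² = (1.4/2)×(4.95 − 2.2)² = 0.7×2.75² = 5.29 mA.
V_DS = V_DD − I_D·R_D = 11 − 5.29×0.68 = 7.4 V.
Saturation requires V_DS ≥ V_GS − V_t = 2.75 V; 7.4 ≥ 2.75 ✓.

I_D ≈ 5.3 mA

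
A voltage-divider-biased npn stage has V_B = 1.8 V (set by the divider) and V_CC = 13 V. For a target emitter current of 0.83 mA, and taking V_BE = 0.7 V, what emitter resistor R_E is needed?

V_E = V_B − V_BE = 1.8 − 0.7 = 1.1 V.
R_E = V_E / I_E = 1.1 / 0.83 = 1.33 kΩ.

R_E ≈ 1.3 kΩ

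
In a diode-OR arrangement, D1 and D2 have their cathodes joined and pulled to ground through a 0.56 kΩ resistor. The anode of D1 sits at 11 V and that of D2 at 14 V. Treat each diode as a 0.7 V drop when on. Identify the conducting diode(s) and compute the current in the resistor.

Assume both conduct. Then node N would need to be at both 11−0.7 = 10.3 V and 14−0.7 = 13.3 V, which is impossible.
Assume only D2 conducts: V_N = 14 − 0.7 = 13.3 V, so I_R = 13.3/0.56 = 23.8 mA.
Check D1: its anode-to-cathode voltage is 11 − 13.3 = -2.3 V < 0.7 V, so it is off. The assumption is consistent.

Only D2 conducts; I_R ≈ 24 mA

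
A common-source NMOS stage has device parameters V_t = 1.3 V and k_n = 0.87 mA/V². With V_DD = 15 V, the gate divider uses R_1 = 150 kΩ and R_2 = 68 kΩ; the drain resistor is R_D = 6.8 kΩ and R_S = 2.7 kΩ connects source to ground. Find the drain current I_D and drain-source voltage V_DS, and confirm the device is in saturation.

V_G = V_DD·R_2/(R_1+R_2) = 15×68/218 = 4.68 V.
Assume saturation: I_D = (k_n/2)(V_GS − V_t)² with V_GS = V_G − I_D·R_S = 4.68 − 2.7·I_D.
Substituting gives 3.17·I_D² − 8.94·I_D + 4.97 = 0, with roots I_D = 0.761 or 2.06 mA.
The root I_D = 2.06 mA gives V_GS = -0.874 V ≤ V_t, so take I_D = 0.761 mA.
Then V_GS = 2.62 V and V_DS = V_DD − I_D(R_D+R_S) = 15 − 0.761×9.5 = 7.77 V.
Saturation requires V_DS ≥ V_GS − V_t = 1.32 V; 7.77 ≥ 1.32 ✓.

I_D ≈ 0.76 mA, V_DS ≈ 7.8 V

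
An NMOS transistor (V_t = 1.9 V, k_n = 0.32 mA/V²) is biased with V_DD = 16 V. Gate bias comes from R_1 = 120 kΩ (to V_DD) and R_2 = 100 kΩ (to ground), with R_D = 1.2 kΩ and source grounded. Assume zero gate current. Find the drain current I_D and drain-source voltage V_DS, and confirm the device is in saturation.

I_D ≈ 4.6 mA, V_DS ≈ 10 V

V_G = V_DD·R_2/(R_1+R_2) = 16×100/220 = 7.27 V. With the source grounded, V_GS = V_G = 7.27 V.
Assume saturation: I_D = (k_n/2)(V_GS − V_t)² = (0.32/2)×(7.27 − 1.9)² = 0.16×5.37² = 4.62 mA.
V_DS = V_DD − I_D·R_D = 16 − 4.62×1.2 = 10.5 V.
Saturation requires V_DS ≥ V_GS − V_t = 5.37 V; 10.5 ≥ 5.37 ✓.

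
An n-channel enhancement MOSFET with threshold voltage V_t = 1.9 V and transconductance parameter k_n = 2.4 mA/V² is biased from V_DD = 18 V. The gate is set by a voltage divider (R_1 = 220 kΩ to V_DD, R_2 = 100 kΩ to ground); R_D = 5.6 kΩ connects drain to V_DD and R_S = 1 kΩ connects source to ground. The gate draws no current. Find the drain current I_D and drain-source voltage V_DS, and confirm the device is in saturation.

I_D ≈ 2.3 mA, V_DS ≈ 2.6 V

V_G = V_DD·R_2/(R_1+R_2) = 18×100/320 = 5.62 V.
Assume saturation: I_D = (k_n/2)(V_GS − V_t)² with V_GS = V_G − I_D·R_S = 5.62 − 1·I_D.
Substituting gives 1.2·I_D² − 9.94·I_D + 16.7 = 0, with roots I_D = 2.33 or 5.95 mA.
The root I_D = 5.95 mA gives V_GS = -0.327 V ≤ V_t, so take I_D = 2.33 mA.
Then V_GS = 3.29 V and V_DS = V_DD − I_D(R_D+R_S) = 18 − 2.33×6.6 = 2.61 V.
Saturation requires V_DS ≥ V_GS − V_t = 1.39 V; 2.61 ≥ 1.39 ✓.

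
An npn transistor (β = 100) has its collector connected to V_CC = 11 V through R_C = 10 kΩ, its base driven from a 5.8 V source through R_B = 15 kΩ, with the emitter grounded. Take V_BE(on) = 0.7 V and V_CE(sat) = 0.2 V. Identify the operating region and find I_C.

Assume active: I_B = (5.8 − 0.7)/15 = 0.34 mA, giving I_C = β·I_B = 34 mA.
But then V_CE = 11 − 34×10 = -329 V < V_CE(sat) = 0.2 V — impossible in the active region.
So the transistor is saturated. With V_CE = 0.2 V, I_C = (V_CC − 0.2)/R_C = 10.8/10 = 1.08 mA.
Check: β·I_B = 34 mA > I_C = 1.08 mA, confirming saturation.

saturation; I_C ≈ 1.1 mA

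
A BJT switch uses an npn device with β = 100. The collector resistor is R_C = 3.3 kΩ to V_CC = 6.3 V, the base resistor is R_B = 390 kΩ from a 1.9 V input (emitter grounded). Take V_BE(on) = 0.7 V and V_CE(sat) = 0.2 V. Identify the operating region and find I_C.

Assume active. Base-emitter loop: I_B = (V_BB − V_BE)/R_B = (1.9 − 0.7)/390 = 0.00308 mA.
I_C = β·I_B = 100×0.00308 = 0.308 mA.
V_CE = V_CC − I_C·R_C = 6.3 − 0.308×3.3 = 5.28 V > V_CE(sat), so the active-region assumption holds.

active; I_C ≈ 0.31 mA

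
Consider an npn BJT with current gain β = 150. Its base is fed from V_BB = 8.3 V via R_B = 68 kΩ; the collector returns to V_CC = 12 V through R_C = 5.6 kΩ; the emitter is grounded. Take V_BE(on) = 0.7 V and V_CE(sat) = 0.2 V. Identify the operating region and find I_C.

Assume active: I_B = (8.3 − 0.7)/68 = 0.112 mA, giving I_C = β·I_B = 16.8 mA.
But then V_CE = 12 − 16.8×5.6 = -81.9 V < V_CE(sat) = 0.2 V — impossible in the active region.
So the transistor is saturated. With V_CE = 0.2 V, I_C = (V_CC − 0.2)/R_C = 11.8/5.6 = 2.11 mA.
Check: β·I_B = 16.8 mA > I_C = 2.11 mA, confirming saturation.

saturation; I_C ≈ 2.1 mA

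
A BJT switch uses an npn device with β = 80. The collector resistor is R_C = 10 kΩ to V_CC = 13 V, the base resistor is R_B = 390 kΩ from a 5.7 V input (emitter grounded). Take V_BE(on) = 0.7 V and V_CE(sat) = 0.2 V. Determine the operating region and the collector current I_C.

Assume active. Base-emitter loop: I_B = (V_BB − V_BE)/R_B = (5.7 − 0.7)/390 = 0.0128 mA.
I_C = β·I_B = 80×0.0128 = 1.03 mA.
V_CE = V_CC − I_C·R_C = 13 − 1.03×10 = 2.74 V > V_CE(sat), so the active-region assumption holds.

active; I_C ≈ 1 mA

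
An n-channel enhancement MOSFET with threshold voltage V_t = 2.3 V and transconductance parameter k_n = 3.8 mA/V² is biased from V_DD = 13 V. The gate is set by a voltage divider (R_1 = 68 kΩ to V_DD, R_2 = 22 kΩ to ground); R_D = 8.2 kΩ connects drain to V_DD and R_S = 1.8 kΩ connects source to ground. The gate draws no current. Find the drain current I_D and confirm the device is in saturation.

I_D ≈ 0.28 mA

V_G = V_DD·R_2/(R_1+R_2) = 13×22/90 = 3.18 V.
Assume saturation: I_D = (k_n/2)(V_GS − V_t)² with V_GS = V_G − I_D·R_S = 3.18 − 1.8·I_D.
Substituting gives 6.16·I_D² − 7·I_D + 1.46 = 0, with roots I_D = 0.276 or 0.862 mA.
The root I_D = 0.862 mA gives V_GS = 1.63 V ≤ V_t, so take I_D = 0.276 mA.
Then V_GS = 2.68 V and V_DS = V_DD − I_D(R_D+R_S) = 13 − 0.276×10 = 10.2 V.
Saturation requires V_DS ≥ V_GS − V_t = 0.381 V; 10.2 ≥ 0.381 ✓.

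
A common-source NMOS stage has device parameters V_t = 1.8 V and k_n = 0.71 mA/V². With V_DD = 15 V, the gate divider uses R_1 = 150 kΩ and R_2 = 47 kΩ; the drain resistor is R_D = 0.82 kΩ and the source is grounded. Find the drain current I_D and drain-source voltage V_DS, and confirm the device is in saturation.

V_G = V_DD·R_2/(R_1+R_2) = 15×47/197 = 3.58 V. With the source grounded, V_GS = V_G = 3.58 V.
Assume saturation: I_D = (k_n/2)(V_GS − V_t)² = (0.71/2)×(3.58 − 1.8)² = 0.355×1.78² = 1.12 mA.
V_DS = V_DD − I_D·R_D = 15 − 1.12×0.82 = 14.1 V.
Saturation requires V_DS ≥ V_GS − V_t = 1.78 V; 14.1 ≥ 1.78 ✓.

I_D ≈ 1.1 mA, V_DS ≈ 14 V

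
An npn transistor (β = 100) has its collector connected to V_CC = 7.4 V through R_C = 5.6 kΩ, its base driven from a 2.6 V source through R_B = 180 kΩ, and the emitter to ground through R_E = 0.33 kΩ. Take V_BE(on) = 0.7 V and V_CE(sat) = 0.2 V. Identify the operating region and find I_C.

Assume active. Base-emitter loop: I_B = (V_BB − V_BE)/(R_B + (β+1)R_E) = (2.6 − 0.7)/(180 + 101×0.33) = 0.00891 mA.
I_C = β·I_B = 100×0.00891 = 0.891 mA.
V_CE = V_CC − I_C·R_C − I_E·R_E = 7.4 − 0.891×5.6 − 0.9×0.33 = 2.12 V > V_CE(sat), so the active-region assumption holds.

active; I_C ≈ 0.89 mA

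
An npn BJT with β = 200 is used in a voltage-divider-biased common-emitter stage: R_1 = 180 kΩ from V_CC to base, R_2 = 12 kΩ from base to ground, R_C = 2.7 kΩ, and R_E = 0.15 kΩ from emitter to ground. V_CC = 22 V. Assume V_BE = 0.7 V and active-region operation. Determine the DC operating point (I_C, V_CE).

I_C ≈ 3.3 mA, V_CE ≈ 13 V

Thevenize the base divider: V_Th = V_CC·R_2/(R_1+R_2) = 22×12/192 = 1.38 V, R_Th = R_1‖R_2 = 11.2 kΩ.
Base-emitter loop: V_Th = I_B·R_Th + V_BE + (β+1)I_B·R_E, so I_B = (1.38 − 0.7) / (11.2 + 201×0.15) = 0.0163 mA.
I_C = β·I_B = 200×0.0163 = 3.26 mA, and I_E = (β+1)I_B = 3.28 mA.
V_CE = V_CC − I_C·R_C − I_E·R_E = 22 − 3.26×2.7 − 3.28×0.15 = 12.7 V.
V_CE = 12.7 V > 0.2 V confirms active-region operation.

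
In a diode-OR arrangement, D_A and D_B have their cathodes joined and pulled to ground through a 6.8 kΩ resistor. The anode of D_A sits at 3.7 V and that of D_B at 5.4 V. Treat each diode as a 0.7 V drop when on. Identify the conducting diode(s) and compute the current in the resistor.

Assume both conduct. Then node N would need to be at both 3.7−0.7 = 3 V and 5.4−0.7 = 4.7 V, which is impossible.
Assume only D_B conducts: V_N = 5.4 − 0.7 = 4.7 V, so I_R = 4.7/6.8 = 0.691 mA.
Check D_A: its anode-to-cathode voltage is 3.7 − 4.7 = -1 V < 0.7 V, so it is off. The assumption is consistent.

Only D_B conducts; I_R ≈ 0.69 mA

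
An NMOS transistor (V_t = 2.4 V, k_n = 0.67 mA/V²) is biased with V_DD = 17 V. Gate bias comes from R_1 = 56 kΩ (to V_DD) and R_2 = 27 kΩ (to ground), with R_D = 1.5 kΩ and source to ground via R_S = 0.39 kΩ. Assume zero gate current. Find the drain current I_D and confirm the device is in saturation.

I_D ≈ 1.9 mA

V_G = V_DD·R_2/(R_1+R_2) = 17×27/83 = 5.53 V.
Assume saturation: I_D = (k_n/2)(V_GS − V_t)² with V_GS = V_G − I_D·R_S = 5.53 − 0.39·I_D.
Substituting gives 0.051·I_D² − 1.82·I_D + 3.28 = 0, with roots I_D = 1.91 or 33.8 mA.
The root I_D = 33.8 mA gives V_GS = -7.64 V ≤ V_t, so take I_D = 1.91 mA.
Then V_GS = 4.79 V and V_DS = V_DD − I_D(R_D+R_S) = 17 − 1.91×1.89 = 13.4 V.
Saturation requires V_DS ≥ V_GS − V_t = 2.39 V; 13.4 ≥ 2.39 ✓.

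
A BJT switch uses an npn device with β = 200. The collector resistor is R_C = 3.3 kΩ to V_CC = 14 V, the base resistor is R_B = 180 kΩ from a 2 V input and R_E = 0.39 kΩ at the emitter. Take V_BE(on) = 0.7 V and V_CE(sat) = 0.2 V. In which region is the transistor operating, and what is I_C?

Assume active. Base-emitter loop: I_B = (V_BB − V_BE)/(R_B + (β+1)R_E) = (2 − 0.7)/(180 + 201×0.39) = 0.00503 mA.
I_C = β·I_B = 200×0.00503 = 1.01 mA.
V_CE = V_CC − I_C·R_C − I_E·R_E = 14 − 1.01×3.3 − 1.01×0.39 = 10.3 V > V_CE(sat), so the active-region assumption holds.

active; I_C ≈ 1 mA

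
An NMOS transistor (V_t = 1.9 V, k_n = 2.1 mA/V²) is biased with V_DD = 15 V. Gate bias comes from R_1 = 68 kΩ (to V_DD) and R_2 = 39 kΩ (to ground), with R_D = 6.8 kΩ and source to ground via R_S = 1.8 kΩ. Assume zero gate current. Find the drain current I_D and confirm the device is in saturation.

I_D ≈ 1.4 mA

V_G = V_DD·R_2/(R_1+R_2) = 15×39/107 = 5.47 V.
Assume saturation: I_D = (k_n/2)(V_GS − V_t)² with V_GS = V_G − I_D·R_S = 5.47 − 1.8·I_D.
Substituting gives 3.4·I_D² − 14.5·I_D + 13.4 = 0, with roots I_D = 1.35 or 2.91 mA.
The root I_D = 2.91 mA gives V_GS = 0.236 V ≤ V_t, so take I_D = 1.35 mA.
Then V_GS = 3.03 V and V_DS = V_DD − I_D(R_D+R_S) = 15 − 1.35×8.6 = 3.38 V.
Saturation requires V_DS ≥ V_GS − V_t = 1.13 V; 3.38 ≥ 1.13 ✓.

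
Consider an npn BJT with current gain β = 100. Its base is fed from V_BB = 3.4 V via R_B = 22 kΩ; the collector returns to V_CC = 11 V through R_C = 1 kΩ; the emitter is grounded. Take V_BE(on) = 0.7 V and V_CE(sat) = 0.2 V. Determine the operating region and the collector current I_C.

Assume active: I_B = (3.4 − 0.7)/22 = 0.123 mA, giving I_C = β·I_B = 12.3 mA.
But then V_CE = 11 − 12.3×1 = -1.27 V < V_CE(sat) = 0.2 V — impossible in the active region.
So the transistor is saturated. With V_CE = 0.2 V, I_C = (V_CC − 0.2)/R_C = 10.8/1 = 10.8 mA.
Check: β·I_B = 12.3 mA > I_C = 10.8 mA, confirming saturation.

saturation; I_C ≈ 11 mA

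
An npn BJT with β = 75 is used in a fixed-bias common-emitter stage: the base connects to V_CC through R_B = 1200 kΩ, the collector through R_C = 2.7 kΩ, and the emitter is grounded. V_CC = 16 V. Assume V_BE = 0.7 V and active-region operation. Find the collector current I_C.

I_C ≈ 0.96 mA

Base loop: V_CC = I_B·R_B + V_BE, so I_B = (16 − 0.7)/1200 kΩ = 0.0128 mA.
In the active region I_C = β·I_B = 75 × 0.0128 = 0.956 mA.
Collector loop: V_CE = V_CC − I_C·R_C = 16 − 0.956×2.7 = 13.4 V.
Since V_CE = 13.4 V > V_CE(sat) ≈ 0.2 V, the transistor is in the active region as assumed.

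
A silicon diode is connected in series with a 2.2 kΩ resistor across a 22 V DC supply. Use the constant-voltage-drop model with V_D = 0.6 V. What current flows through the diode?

KVL around the loop: 22 = V_D + I·R = 0.6 + I × 2.2 kΩ.
So I = (22 − 0.6) / 2.2 kΩ = 21.4 / 2.2 = 9.73 mA.

I ≈ 9.7 mA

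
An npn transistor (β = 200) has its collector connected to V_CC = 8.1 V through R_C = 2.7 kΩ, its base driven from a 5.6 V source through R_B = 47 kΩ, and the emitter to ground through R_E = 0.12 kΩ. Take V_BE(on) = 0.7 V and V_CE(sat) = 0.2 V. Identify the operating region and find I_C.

saturation; I_C ≈ 2.8 mA

Assume active: I_B = (5.6 − 0.7)/(47 + 201×0.12) = 0.0689 mA, I_C = β·I_B = 13.8 mA.
Then V_CE = 8.1 − 13.8×2.7 − 13.8×0.12 = -30.8 V < 0.2 V — the active assumption fails.
Re-solve with V_CE = 0.2 V. KCL at the emitter: V_E/R_E = (V_BB−0.7−V_E)/R_B + (V_CC−0.2−V_E)/R_C, giving V_E = 0.347 V.
I_C = (V_CC − 0.2 − V_E)/R_C = (7.9 − 0.347)/2.7 = 2.8 mA.
Check: I_B = (4.9 − 0.347)/47 = 0.0969 mA, and β·I_B = 19.4 mA > I_C, confirming saturation.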